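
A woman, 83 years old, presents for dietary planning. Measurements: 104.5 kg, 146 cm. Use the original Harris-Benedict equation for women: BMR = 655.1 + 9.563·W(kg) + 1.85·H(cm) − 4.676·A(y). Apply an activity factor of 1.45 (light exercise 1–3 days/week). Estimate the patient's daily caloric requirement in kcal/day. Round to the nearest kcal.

Harris-Benedict: BMR = 655.1 + 9.563(104.5) + 1.85(146) − 4.676(83) = 1536.4255 kcal/day.
TEE = BMR × activity factor = 1536.4255 × 1.45 = 2227.817 kcal/day.

2228 kcal/day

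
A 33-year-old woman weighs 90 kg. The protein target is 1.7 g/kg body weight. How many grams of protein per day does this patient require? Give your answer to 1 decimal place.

Protein = 1.7 g/kg × 90 kg = 153 g/day.

153.0 g/day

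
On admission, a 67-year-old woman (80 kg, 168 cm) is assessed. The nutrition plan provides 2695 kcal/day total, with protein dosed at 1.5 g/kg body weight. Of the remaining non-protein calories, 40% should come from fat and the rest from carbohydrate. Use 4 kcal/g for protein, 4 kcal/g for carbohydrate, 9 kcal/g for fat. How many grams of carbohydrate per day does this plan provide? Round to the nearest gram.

Protein = 1.5 × 80 = 120 g → 120 × 4 = 480 kcal.
Non-protein calories = 2695 − 480 = 2215 kcal.
Fat: 40% × 2215 = 886 kcal; carbohydrate: 1329 kcal.
Carbohydrate: 1329 kcal ÷ 4 kcal/g = 332.25 g.

332 g/day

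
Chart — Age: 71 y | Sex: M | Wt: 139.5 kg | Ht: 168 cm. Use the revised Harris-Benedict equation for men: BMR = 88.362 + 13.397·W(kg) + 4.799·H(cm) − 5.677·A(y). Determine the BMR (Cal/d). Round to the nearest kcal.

Harris-Benedict: BMR = 88.362 + 13.397(139.5) + 4.799(168) − 5.677(71) = 2360.4085 kcal/day.

2360 Cal/d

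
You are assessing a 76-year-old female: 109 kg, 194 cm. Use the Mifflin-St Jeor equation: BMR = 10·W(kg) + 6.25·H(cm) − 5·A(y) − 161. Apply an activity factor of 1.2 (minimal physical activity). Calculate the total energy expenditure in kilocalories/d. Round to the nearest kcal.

2114 kilocalories/d

Mifflin-St Jeor (female): BMR = 10(109) + 6.25(194) − 5(76) − 161 = 1090 + 1212.5 − 380 − 161 = 1761.5 kcal/day.
TEE = BMR × activity factor = 1761.5 × 1.2 = 2113.8 kcal/day.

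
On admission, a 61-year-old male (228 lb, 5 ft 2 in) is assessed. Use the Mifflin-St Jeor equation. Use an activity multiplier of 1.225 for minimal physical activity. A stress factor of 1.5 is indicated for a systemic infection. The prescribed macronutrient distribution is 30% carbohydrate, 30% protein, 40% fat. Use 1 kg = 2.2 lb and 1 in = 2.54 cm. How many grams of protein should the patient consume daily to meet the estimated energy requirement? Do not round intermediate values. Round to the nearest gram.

237 g/day

Convert to metric: weight = 228 ÷ 2.2 = 103.6364 kg; height = (5×12 + 2) × 2.54 = 62 × 2.54 = 157.48 cm.
Mifflin-St Jeor (male): BMR = 10(103.6364) + 6.25(157.48) − 5(61) + 5 = 1036.3636 + 984.25 − 305 + 5 = 1720.6136 kcal/day.
TEE = 1720.6136 × 1.225 = 2107.7517 kcal/day.
With stress factor 1.5: 2107.7517 × 1.5 = 3161.6276 kcal/day.
Protein energy = 30% × 3161.6276 = 948.4883 kcal.
Protein = 948.4883 ÷ 4 kcal/g = 237.1221 g.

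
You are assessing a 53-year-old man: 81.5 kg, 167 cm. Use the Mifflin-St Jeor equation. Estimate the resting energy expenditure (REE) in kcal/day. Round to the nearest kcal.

Mifflin-St Jeor (male): BMR = 10(81.5) + 6.25(167) − 5(53) + 5 = 815 + 1043.75 − 265 + 5 = 1598.75 kcal/day.

1599 kcal/day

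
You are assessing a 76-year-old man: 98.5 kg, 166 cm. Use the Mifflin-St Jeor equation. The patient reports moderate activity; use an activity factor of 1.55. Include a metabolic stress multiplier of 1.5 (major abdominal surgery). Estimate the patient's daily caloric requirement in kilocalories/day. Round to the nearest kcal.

Mifflin-St Jeor (male): BMR = 10(98.5) + 6.25(166) − 5(76) + 5 = 985 + 1037.5 − 380 + 5 = 1647.5 kcal/day.
TEE = BMR × activity factor = 1647.5 × 1.55 = 2553.625 kcal/day.
Apply stress factor: 2553.625 × 1.5 = 3830.4375 kcal/day.

3830 kilocalories/day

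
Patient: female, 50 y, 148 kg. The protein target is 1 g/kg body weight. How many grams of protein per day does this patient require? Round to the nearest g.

148 g/day

Protein = 1 g/kg × 148 kg = 148 g/day.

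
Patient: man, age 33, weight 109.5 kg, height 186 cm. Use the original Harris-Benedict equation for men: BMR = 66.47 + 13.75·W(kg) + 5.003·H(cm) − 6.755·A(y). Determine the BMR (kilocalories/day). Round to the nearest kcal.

Harris-Benedict: BMR = 66.47 + 13.75(109.5) + 5.003(186) − 6.755(33) = 2279.738 kcal/day.

2280 kilocalories/day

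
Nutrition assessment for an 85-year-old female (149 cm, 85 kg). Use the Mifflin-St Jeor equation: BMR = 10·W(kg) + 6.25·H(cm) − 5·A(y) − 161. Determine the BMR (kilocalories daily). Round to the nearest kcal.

Mifflin-St Jeor (female): BMR = 10(85) + 6.25(149) − 5(85) − 161 = 850 + 931.25 − 425 − 161 = 1195.25 kcal/day.

1195 kilocalories daily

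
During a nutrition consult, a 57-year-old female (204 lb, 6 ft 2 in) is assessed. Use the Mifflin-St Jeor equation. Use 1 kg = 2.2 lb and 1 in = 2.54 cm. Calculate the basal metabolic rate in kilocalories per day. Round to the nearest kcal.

1656 kilocalories per day

Convert to metric: weight = 204 ÷ 2.2 = 92.7273 kg; height = (6×12 + 2) × 2.54 = 74 × 2.54 = 187.96 cm.
Mifflin-St Jeor (female): BMR = 10(92.7273) + 6.25(187.96) − 5(57) − 161 = 927.2727 + 1174.75 − 285 − 161 = 1656.0227 kcal/day.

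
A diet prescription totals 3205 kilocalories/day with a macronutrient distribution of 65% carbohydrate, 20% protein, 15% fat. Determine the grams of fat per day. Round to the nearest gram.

53 g/day

Fat energy = 15% × 3205 = 480.75 kcal.
At 9 kcal/g: 480.75 ÷ 9 = 53.4167 g.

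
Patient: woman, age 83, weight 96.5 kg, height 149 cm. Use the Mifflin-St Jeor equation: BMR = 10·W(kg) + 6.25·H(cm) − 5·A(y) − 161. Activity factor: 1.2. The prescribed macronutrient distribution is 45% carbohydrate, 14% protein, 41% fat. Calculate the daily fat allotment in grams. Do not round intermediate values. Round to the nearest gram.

72 g/day

Mifflin-St Jeor (female): BMR = 10(96.5) + 6.25(149) − 5(83) − 161 = 965 + 931.25 − 415 − 161 = 1320.25 kcal/day.
TEE = 1320.25 × 1.2 = 1584.3 kcal/day.
Fat energy = 41% × 1584.3 = 649.563 kcal.
Fat = 649.563 ÷ 9 kcal/g = 72.1737 g.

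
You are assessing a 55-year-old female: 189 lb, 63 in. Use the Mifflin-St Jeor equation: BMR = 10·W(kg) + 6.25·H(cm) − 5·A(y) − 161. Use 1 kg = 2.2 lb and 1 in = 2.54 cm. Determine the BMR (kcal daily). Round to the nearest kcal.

1423 kcal daily

Convert to metric: weight = 189 ÷ 2.2 = 85.9091 kg; height = 63 × 2.54 = 160.02 cm.
Mifflin-St Jeor (female): BMR = 10(85.9091) + 6.25(160.02) − 5(55) − 161 = 859.0909 + 1000.125 − 275 − 161 = 1423.2159 kcal/day.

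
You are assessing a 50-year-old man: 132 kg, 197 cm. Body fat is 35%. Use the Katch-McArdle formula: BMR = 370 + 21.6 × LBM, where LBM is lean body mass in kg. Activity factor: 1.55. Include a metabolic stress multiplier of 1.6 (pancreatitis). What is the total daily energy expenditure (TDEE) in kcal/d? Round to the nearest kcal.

LBM = 132 × (1 − 0.35) = 85.8 kg. Katch-McArdle: BMR = 370 + 21.6 × 85.8 = 2223.28 kcal/day.
TEE = BMR × activity factor = 2223.28 × 1.55 = 3446.084 kcal/day.
Apply stress factor: 3446.084 × 1.6 = 5513.7344 kcal/day.

5514 kcal/d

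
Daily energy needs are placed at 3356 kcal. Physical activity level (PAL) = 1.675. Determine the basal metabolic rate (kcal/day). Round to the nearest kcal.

BMR = TEE ÷ activity factor = 3356 ÷ 1.675 = 2003.5821 kcal/day.

2004 kcal/day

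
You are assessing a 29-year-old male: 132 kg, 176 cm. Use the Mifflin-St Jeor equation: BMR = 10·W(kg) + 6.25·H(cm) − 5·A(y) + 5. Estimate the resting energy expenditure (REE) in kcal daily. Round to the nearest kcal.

2280 kcal daily

Mifflin-St Jeor (male): BMR = 10(132) + 6.25(176) − 5(29) + 5 = 1320 + 1100 − 145 + 5 = 2280 kcal/day.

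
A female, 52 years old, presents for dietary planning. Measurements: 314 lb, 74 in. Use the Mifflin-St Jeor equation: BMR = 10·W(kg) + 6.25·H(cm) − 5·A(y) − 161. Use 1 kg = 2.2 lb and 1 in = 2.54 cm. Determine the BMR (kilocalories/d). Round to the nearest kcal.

2181 kilocalories/d

Convert to metric: weight = 314 ÷ 2.2 = 142.7273 kg; height = 74 × 2.54 = 187.96 cm.
Mifflin-St Jeor (female): BMR = 10(142.7273) + 6.25(187.96) − 5(52) − 161 = 1427.2727 + 1174.75 − 260 − 161 = 2181.0227 kcal/day.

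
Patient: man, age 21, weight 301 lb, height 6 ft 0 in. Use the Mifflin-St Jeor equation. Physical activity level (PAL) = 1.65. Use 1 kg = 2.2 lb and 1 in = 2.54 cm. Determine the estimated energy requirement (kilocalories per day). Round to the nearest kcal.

Convert to metric: weight = 301 ÷ 2.2 = 136.8182 kg; height = (6×12 + 0) × 2.54 = 72 × 2.54 = 182.88 cm.
Mifflin-St Jeor (male): BMR = 10(136.8182) + 6.25(182.88) − 5(21) + 5 = 1368.1818 + 1143 − 105 + 5 = 2411.1818 kcal/day.
TEE = BMR × activity factor = 2411.1818 × 1.65 = 3978.45 kcal/day.

3978 kilocalories per day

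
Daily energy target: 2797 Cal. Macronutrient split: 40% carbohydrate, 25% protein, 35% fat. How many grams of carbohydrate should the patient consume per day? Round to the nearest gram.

280 g/day

Carbohydrate energy = 40% × 2797 = 1118.8 kcal.
At 4 kcal/g: 1118.8 ÷ 4 = 279.7 g.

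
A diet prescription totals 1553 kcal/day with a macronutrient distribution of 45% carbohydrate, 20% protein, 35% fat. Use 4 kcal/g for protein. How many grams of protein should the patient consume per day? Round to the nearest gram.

78 g/day

Protein energy = 20% × 1553 = 310.6 kcal.
At 4 kcal/g: 310.6 ÷ 4 = 77.65 g.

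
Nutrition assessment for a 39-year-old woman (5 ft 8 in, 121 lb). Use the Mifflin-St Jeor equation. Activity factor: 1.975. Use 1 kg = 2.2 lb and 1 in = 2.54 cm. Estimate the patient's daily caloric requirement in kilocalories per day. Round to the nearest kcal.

2515 kilocalories per day

Convert to metric: weight = 121 ÷ 2.2 = 55 kg; height = (5×12 + 8) × 2.54 = 68 × 2.54 = 172.72 cm.
Mifflin-St Jeor (female): BMR = 10(55) + 6.25(172.72) − 5(39) − 161 = 550 + 1079.5 − 195 − 161 = 1273.5 kcal/day.
TEE = BMR × activity factor = 1273.5 × 1.975 = 2515.1625 kcal/day.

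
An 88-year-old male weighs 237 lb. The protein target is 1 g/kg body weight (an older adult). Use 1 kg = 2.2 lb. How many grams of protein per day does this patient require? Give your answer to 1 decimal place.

Weight in kg = 237 ÷ 2.2 = 107.7273 kg.
Protein = 1 g/kg × 107.7273 kg = 107.7273 g/day.

107.7 g/day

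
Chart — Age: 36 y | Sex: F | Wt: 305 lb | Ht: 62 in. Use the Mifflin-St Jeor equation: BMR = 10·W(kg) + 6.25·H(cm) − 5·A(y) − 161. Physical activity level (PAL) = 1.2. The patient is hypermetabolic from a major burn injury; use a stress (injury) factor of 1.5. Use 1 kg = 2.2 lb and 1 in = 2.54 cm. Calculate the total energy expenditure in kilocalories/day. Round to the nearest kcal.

3653 kilocalories/day

Convert to metric: weight = 305 ÷ 2.2 = 138.6364 kg; height = 62 × 2.54 = 157.48 cm.
Mifflin-St Jeor (female): BMR = 10(138.6364) + 6.25(157.48) − 5(36) − 161 = 1386.3636 + 984.25 − 180 − 161 = 2029.6136 kcal/day.
TEE = BMR × activity factor = 2029.6136 × 1.2 = 2435.5364 kcal/day.
Apply stress factor: 2435.5364 × 1.5 = 3653.3045 kcal/day.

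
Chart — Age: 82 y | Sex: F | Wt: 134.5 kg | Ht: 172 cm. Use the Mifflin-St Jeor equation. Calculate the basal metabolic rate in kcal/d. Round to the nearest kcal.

Mifflin-St Jeor (female): BMR = 10(134.5) + 6.25(172) − 5(82) − 161 = 1345 + 1075 − 410 − 161 = 1849 kcal/day.

1849 kcal/d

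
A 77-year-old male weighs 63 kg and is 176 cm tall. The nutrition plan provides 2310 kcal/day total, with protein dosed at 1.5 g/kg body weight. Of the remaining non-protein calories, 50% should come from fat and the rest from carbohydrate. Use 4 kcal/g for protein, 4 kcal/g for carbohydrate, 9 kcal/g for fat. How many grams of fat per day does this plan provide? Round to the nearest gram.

Protein = 1.5 × 63 = 94.5 g → 94.5 × 4 = 378 kcal.
Non-protein calories = 2310 − 378 = 1932 kcal.
Fat: 50% × 1932 = 966 kcal; carbohydrate: 966 kcal.
Fat: 966 kcal ÷ 9 kcal/g = 107.3333 g.

107 g/day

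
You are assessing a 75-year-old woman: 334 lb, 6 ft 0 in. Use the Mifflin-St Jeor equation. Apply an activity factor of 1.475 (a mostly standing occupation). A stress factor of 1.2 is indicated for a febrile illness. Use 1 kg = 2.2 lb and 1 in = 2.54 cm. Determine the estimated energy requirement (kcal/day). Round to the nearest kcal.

3762 kcal/day

Convert to metric: weight = 334 ÷ 2.2 = 151.8182 kg; height = (6×12 + 0) × 2.54 = 72 × 2.54 = 182.88 cm.
Mifflin-St Jeor (female): BMR = 10(151.8182) + 6.25(182.88) − 5(75) − 161 = 1518.1818 + 1143 − 375 − 161 = 2125.1818 kcal/day.
TEE = BMR × activity factor = 2125.1818 × 1.475 = 3134.6432 kcal/day.
Apply stress factor: 3134.6432 × 1.2 = 3761.5718 kcal/day.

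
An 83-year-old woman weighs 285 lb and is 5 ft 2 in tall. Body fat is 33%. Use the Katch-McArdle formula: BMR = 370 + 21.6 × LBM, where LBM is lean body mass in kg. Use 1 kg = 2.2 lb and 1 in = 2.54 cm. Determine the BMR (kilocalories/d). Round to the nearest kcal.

2245 kilocalories/d

Convert to metric: weight = 285 ÷ 2.2 = 129.5455 kg; height = (5×12 + 2) × 2.54 = 62 × 2.54 = 157.48 cm.
LBM = 129.5455 × (1 − 0.33) = 86.7955 kg. Katch-McArdle: BMR = 370 + 21.6 × 86.7955 = 2244.7818 kcal/day.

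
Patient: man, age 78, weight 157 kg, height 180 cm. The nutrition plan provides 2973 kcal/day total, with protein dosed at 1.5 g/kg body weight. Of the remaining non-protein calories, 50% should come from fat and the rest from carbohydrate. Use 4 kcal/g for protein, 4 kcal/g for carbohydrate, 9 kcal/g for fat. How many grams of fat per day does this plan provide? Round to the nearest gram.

Protein = 1.5 × 157 = 235.5 g → 235.5 × 4 = 942 kcal.
Non-protein calories = 2973 − 942 = 2031 kcal.
Fat: 50% × 2031 = 1015.5 kcal; carbohydrate: 1015.5 kcal.
Fat: 1015.5 kcal ÷ 9 kcal/g = 112.8333 g.

113 g/day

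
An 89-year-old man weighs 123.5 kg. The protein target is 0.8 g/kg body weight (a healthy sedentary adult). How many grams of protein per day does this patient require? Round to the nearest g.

99 g/day

Protein = 0.8 g/kg × 123.5 kg = 98.8 g/day.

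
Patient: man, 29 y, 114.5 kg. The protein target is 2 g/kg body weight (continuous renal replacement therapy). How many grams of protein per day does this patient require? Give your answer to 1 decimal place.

229.0 g/day

Protein = 2 g/kg × 114.5 kg = 229 g/day.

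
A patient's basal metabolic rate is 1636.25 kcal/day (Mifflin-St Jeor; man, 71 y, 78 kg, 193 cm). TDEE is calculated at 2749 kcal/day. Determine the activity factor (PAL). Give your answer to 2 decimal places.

Activity factor = TEE ÷ BMR = 2749 ÷ 1636.25 = 1.68.

1.68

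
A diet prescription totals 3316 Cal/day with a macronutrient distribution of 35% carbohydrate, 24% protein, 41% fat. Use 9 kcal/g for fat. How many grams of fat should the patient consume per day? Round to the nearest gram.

Fat energy = 41% × 3316 = 1359.56 kcal.
At 9 kcal/g: 1359.56 ÷ 9 = 151.0622 g.

151 g/day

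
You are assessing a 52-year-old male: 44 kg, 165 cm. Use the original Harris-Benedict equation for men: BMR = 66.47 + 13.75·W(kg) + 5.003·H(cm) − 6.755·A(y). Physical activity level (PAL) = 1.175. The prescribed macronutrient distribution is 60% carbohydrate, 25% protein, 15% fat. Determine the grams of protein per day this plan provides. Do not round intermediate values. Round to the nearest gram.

Harris-Benedict: BMR = 66.47 + 13.75(44) + 5.003(165) − 6.755(52) = 1145.705 kcal/day.
TEE = 1145.705 × 1.175 = 1346.2034 kcal/day.
Protein energy = 25% × 1346.2034 = 336.5508 kcal.
Protein = 336.5508 ÷ 4 kcal/g = 84.1377 g.

84 g/day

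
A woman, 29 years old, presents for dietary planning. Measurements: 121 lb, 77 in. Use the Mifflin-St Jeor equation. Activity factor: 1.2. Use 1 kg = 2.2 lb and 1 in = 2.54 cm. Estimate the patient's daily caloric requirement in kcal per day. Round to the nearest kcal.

Convert to metric: weight = 121 ÷ 2.2 = 55 kg; height = 77 × 2.54 = 195.58 cm.
Mifflin-St Jeor (female): BMR = 10(55) + 6.25(195.58) − 5(29) − 161 = 550 + 1222.375 − 145 − 161 = 1466.375 kcal/day.
TEE = BMR × activity factor = 1466.375 × 1.2 = 1759.65 kcal/day.

1760 kcal per day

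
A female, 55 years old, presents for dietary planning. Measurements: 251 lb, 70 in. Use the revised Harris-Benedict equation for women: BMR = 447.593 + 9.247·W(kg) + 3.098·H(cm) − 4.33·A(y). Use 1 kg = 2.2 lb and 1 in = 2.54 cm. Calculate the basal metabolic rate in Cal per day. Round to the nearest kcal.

1815 Cal per day

Convert to metric: weight = 251 ÷ 2.2 = 114.0909 kg; height = 70 × 2.54 = 177.8 cm.
Harris-Benedict: BMR = 447.593 + 9.247(114.0909) + 3.098(177.8) − 4.33(55) = 1815.266 kcal/day.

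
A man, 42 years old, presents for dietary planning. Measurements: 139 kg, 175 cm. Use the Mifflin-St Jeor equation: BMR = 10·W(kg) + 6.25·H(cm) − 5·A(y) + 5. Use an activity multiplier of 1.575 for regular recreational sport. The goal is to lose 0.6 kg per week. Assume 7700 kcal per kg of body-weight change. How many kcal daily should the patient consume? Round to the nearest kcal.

Mifflin-St Jeor (male): BMR = 10(139) + 6.25(175) − 5(42) + 5 = 1390 + 1093.75 − 210 + 5 = 2278.75 kcal/day.
TEE = 2278.75 × 1.575 = 3589.0313 kcal/day.
Required daily deficit = 0.6 × 7700 ÷ 7 = 660 kcal/day.
Target intake = 3589.0313 − 660 = 2929.0313 kcal/day.

2929 kcal daily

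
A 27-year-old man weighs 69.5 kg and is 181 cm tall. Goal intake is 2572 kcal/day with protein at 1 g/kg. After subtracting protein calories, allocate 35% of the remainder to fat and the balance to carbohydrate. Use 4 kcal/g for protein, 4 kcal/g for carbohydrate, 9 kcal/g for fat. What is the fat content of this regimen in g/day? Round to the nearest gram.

89 g/day

Protein = 1 × 69.5 = 69.5 g → 69.5 × 4 = 278 kcal.
Non-protein calories = 2572 − 278 = 2294 kcal.
Fat: 35% × 2294 = 802.9 kcal; carbohydrate: 1491.1 kcal.
Fat: 802.9 kcal ÷ 9 kcal/g = 89.2111 g.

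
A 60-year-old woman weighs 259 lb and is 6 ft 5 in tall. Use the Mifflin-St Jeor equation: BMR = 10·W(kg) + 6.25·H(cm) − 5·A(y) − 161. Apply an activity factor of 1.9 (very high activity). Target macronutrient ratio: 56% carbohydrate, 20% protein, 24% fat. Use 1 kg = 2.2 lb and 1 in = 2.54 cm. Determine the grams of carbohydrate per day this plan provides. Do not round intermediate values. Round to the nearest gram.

516 g/day

Convert to metric: weight = 259 ÷ 2.2 = 117.7273 kg; height = (6×12 + 5) × 2.54 = 77 × 2.54 = 195.58 cm.
Mifflin-St Jeor (female): BMR = 10(117.7273) + 6.25(195.58) − 5(60) − 161 = 1177.2727 + 1222.375 − 300 − 161 = 1938.6477 kcal/day.
TEE = 1938.6477 × 1.9 = 3683.4307 kcal/day.
Carbohydrate energy = 56% × 3683.4307 = 2062.7212 kcal.
Carbohydrate = 2062.7212 ÷ 4 kcal/g = 515.6803 g.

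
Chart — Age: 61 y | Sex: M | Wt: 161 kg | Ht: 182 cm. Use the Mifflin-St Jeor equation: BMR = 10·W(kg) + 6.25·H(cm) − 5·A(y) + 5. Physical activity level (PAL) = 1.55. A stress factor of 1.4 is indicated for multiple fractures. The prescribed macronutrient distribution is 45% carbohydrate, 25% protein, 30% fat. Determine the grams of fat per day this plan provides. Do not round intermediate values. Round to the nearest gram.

Mifflin-St Jeor (male): BMR = 10(161) + 6.25(182) − 5(61) + 5 = 1610 + 1137.5 − 305 + 5 = 2447.5 kcal/day.
TEE = 2447.5 × 1.55 = 3793.625 kcal/day.
With stress factor 1.4: 3793.625 × 1.4 = 5311.075 kcal/day.
Fat energy = 30% × 5311.075 = 1593.3225 kcal.
Fat = 1593.3225 ÷ 9 kcal/g = 177.0358 g.

177 g/day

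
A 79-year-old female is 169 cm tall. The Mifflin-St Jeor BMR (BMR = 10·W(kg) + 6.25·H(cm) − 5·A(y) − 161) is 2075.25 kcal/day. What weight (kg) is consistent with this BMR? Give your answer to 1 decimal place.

2075.25 = 10·W + 6.25(169) − 5(79) − 161
10·W = 2075.25 − 500.25 = 1575, so W = 157.5 kg.

157.5 kg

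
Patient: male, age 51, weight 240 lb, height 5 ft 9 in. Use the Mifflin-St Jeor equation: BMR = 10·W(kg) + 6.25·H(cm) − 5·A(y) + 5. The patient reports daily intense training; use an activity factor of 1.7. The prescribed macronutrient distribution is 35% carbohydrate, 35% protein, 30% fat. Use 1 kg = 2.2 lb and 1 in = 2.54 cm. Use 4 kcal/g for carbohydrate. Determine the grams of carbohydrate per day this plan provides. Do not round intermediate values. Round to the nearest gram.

288 g/day

Convert to metric: weight = 240 ÷ 2.2 = 109.0909 kg; height = (5×12 + 9) × 2.54 = 69 × 2.54 = 175.26 cm.
Mifflin-St Jeor (male): BMR = 10(109.0909) + 6.25(175.26) − 5(51) + 5 = 1090.9091 + 1095.375 − 255 + 5 = 1936.2841 kcal/day.
TEE = 1936.2841 × 1.7 = 3291.683 kcal/day.
Carbohydrate energy = 35% × 3291.683 = 1152.089 kcal.
Carbohydrate = 1152.089 ÷ 4 kcal/g = 288.0223 g.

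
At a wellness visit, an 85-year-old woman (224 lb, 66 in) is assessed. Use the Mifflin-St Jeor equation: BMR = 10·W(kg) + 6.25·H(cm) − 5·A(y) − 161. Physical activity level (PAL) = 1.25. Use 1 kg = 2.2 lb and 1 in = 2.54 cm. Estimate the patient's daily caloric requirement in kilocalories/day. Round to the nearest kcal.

Convert to metric: weight = 224 ÷ 2.2 = 101.8182 kg; height = 66 × 2.54 = 167.64 cm.
Mifflin-St Jeor (female): BMR = 10(101.8182) + 6.25(167.64) − 5(85) − 161 = 1018.1818 + 1047.75 − 425 − 161 = 1479.9318 kcal/day.
TEE = BMR × activity factor = 1479.9318 × 1.25 = 1849.9148 kcal/day.

1850 kilocalories/day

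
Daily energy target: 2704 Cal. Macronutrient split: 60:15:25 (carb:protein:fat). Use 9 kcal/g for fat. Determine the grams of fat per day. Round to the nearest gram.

Fat energy = 25% × 2704 = 676 kcal.
At 9 kcal/g: 676 ÷ 9 = 75.1111 g.

75 g/day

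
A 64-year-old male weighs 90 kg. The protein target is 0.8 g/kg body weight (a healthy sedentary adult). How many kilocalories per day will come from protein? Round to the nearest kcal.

288 kcal/day

Protein = 0.8 g/kg × 90 kg = 72 g/day.
Protein energy = 72 g × 4 kcal/g = 288 kcal/day.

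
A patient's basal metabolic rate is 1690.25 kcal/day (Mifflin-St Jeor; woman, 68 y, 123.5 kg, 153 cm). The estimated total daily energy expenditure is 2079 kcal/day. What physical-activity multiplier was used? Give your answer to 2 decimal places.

1.23

Activity factor = TEE ÷ BMR = 2079 ÷ 1690.25 = 1.23.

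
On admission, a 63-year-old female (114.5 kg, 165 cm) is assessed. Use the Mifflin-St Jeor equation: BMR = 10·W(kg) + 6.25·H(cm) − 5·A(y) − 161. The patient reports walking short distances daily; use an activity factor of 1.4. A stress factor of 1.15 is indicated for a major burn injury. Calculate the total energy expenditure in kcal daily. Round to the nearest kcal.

Mifflin-St Jeor (female): BMR = 10(114.5) + 6.25(165) − 5(63) − 161 = 1145 + 1031.25 − 315 − 161 = 1700.25 kcal/day.
TEE = BMR × activity factor = 1700.25 × 1.4 = 2380.35 kcal/day.
Apply stress factor: 2380.35 × 1.15 = 2737.4025 kcal/day.

2737 kcal daily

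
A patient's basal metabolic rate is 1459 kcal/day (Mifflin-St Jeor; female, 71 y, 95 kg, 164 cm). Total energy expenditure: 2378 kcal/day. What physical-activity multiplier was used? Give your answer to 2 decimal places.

Activity factor = TEE ÷ BMR = 2378 ÷ 1459 = 1.63.

1.63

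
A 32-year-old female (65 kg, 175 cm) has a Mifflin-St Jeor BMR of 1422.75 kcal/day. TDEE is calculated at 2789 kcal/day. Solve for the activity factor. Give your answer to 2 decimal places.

1.96

Activity factor = TEE ÷ BMR = 2789 ÷ 1422.75 = 1.96.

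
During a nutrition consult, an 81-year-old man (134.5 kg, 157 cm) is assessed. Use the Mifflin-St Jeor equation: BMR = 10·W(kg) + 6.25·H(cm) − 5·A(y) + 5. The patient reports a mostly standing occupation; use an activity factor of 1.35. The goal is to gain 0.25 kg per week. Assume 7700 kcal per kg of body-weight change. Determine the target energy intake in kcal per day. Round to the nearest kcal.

2875 kcal per day

Mifflin-St Jeor (male): BMR = 10(134.5) + 6.25(157) − 5(81) + 5 = 1345 + 981.25 − 405 + 5 = 1926.25 kcal/day.
TEE = 1926.25 × 1.35 = 2600.4375 kcal/day.
Required daily surplus = 0.25 × 7700 ÷ 7 = 275 kcal/day.
Target intake = 2600.4375 + 275 = 2875.4375 kcal/day.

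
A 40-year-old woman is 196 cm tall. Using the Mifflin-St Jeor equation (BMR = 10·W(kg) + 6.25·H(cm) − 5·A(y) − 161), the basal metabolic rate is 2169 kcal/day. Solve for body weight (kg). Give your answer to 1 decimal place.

2169 = 10·W + 6.25(196) − 5(40) − 161
10·W = 2169 − 864 = 1305, so W = 130.5 kg.

130.5 kg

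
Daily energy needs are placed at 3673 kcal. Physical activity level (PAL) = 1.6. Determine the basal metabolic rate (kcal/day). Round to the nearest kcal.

2296 kcal/day

BMR = TEE ÷ activity factor = 3673 ÷ 1.6 = 2295.625 kcal/day.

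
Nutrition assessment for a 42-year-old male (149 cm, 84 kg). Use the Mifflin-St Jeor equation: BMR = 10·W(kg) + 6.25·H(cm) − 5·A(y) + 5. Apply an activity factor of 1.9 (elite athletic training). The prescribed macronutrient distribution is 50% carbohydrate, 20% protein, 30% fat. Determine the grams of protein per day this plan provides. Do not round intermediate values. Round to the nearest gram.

Mifflin-St Jeor (male): BMR = 10(84) + 6.25(149) − 5(42) + 5 = 840 + 931.25 − 210 + 5 = 1566.25 kcal/day.
TEE = 1566.25 × 1.9 = 2975.875 kcal/day.
Protein energy = 20% × 2975.875 = 595.175 kcal.
Protein = 595.175 ÷ 4 kcal/g = 148.7938 g.

149 g/day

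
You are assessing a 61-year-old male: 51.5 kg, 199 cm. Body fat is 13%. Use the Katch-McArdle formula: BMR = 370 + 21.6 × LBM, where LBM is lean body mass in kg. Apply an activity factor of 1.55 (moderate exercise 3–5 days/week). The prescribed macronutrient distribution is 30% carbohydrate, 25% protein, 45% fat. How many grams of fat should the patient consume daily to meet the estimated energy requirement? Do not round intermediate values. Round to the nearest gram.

LBM = 51.5 × (1 − 0.13) = 44.805 kg. Katch-McArdle: BMR = 370 + 21.6 × 44.805 = 1337.788 kcal/day.
TEE = 1337.788 × 1.55 = 2073.5714 kcal/day.
Fat energy = 45% × 2073.5714 = 933.1071 kcal.
Fat = 933.1071 ÷ 9 kcal/g = 103.6786 g.

104 g/day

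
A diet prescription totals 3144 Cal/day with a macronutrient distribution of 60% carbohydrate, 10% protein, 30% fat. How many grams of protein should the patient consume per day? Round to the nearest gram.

79 g/day

Protein energy = 10% × 3144 = 314.4 kcal.
At 4 kcal/g: 314.4 ÷ 4 = 78.6 g.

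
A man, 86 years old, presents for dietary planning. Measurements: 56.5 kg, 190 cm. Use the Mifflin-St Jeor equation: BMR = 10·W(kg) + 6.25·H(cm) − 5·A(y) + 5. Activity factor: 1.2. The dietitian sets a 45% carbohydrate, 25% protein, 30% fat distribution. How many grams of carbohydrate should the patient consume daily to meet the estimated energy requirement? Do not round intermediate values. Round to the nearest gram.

Mifflin-St Jeor (male): BMR = 10(56.5) + 6.25(190) − 5(86) + 5 = 565 + 1187.5 − 430 + 5 = 1327.5 kcal/day.
TEE = 1327.5 × 1.2 = 1593 kcal/day.
Carbohydrate energy = 45% × 1593 = 716.85 kcal.
Carbohydrate = 716.85 ÷ 4 kcal/g = 179.2125 g.

179 g/day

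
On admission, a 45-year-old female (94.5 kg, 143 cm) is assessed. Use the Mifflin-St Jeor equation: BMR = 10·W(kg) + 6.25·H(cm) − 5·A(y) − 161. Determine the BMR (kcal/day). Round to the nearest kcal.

Mifflin-St Jeor (female): BMR = 10(94.5) + 6.25(143) − 5(45) − 161 = 945 + 893.75 − 225 − 161 = 1452.75 kcal/day.

1453 kcal/day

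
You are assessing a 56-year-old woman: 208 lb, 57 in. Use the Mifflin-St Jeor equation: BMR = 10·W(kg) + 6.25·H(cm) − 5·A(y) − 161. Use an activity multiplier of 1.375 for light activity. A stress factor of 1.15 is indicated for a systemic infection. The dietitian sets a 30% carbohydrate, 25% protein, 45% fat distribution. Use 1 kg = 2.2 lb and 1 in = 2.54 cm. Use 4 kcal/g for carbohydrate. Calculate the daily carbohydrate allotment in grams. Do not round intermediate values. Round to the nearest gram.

Convert to metric: weight = 208 ÷ 2.2 = 94.5455 kg; height = 57 × 2.54 = 144.78 cm.
Mifflin-St Jeor (female): BMR = 10(94.5455) + 6.25(144.78) − 5(56) − 161 = 945.4545 + 904.875 − 280 − 161 = 1409.3295 kcal/day.
TEE = 1409.3295 × 1.375 = 1937.8281 kcal/day.
With stress factor 1.15: 1937.8281 × 1.15 = 2228.5023 kcal/day.
Carbohydrate energy = 30% × 2228.5023 = 668.5507 kcal.
Carbohydrate = 668.5507 ÷ 4 kcal/g = 167.1377 g.

167 g/day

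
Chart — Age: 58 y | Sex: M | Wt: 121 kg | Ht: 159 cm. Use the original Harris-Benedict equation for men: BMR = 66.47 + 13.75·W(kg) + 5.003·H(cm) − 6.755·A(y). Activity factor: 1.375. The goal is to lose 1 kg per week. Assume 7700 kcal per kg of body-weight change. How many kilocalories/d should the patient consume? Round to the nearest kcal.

1834 kilocalories/d

Harris-Benedict: BMR = 66.47 + 13.75(121) + 5.003(159) − 6.755(58) = 2133.907 kcal/day.
TEE = 2133.907 × 1.375 = 2934.1221 kcal/day.
Required daily deficit = 1 × 7700 ÷ 7 = 1100 kcal/day.
Target intake = 2934.1221 − 1100 = 1834.1221 kcal/day.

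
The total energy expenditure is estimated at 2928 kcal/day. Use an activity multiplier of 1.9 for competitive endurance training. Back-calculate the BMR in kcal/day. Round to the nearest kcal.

1541 kcal/day

BMR = TEE ÷ activity factor = 2928 ÷ 1.9 = 1541.0526 kcal/day.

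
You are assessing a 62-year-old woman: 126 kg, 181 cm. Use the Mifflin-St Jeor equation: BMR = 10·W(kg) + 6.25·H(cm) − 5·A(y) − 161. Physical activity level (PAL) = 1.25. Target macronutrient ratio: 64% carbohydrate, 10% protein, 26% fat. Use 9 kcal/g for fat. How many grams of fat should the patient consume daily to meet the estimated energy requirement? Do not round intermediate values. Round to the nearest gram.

69 g/day

Mifflin-St Jeor (female): BMR = 10(126) + 6.25(181) − 5(62) − 161 = 1260 + 1131.25 − 310 − 161 = 1920.25 kcal/day.
TEE = 1920.25 × 1.25 = 2400.3125 kcal/day.
Fat energy = 26% × 2400.3125 = 624.0813 kcal.
Fat = 624.0813 ÷ 9 kcal/g = 69.3424 g.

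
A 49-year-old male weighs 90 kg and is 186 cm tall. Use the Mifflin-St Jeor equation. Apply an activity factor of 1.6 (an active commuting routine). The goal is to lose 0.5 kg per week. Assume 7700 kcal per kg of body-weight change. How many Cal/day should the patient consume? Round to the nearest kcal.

Mifflin-St Jeor (male): BMR = 10(90) + 6.25(186) − 5(49) + 5 = 900 + 1162.5 − 245 + 5 = 1822.5 kcal/day.
TEE = 1822.5 × 1.6 = 2916 kcal/day.
Required daily deficit = 0.5 × 7700 ÷ 7 = 550 kcal/day.
Target intake = 2916 − 550 = 2366 kcal/day.

2366 Cal/day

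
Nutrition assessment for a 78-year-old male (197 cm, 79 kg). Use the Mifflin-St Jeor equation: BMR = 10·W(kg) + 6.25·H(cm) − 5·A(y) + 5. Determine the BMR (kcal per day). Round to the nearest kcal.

Mifflin-St Jeor (male): BMR = 10(79) + 6.25(197) − 5(78) + 5 = 790 + 1231.25 − 390 + 5 = 1636.25 kcal/day.

1636 kcal per day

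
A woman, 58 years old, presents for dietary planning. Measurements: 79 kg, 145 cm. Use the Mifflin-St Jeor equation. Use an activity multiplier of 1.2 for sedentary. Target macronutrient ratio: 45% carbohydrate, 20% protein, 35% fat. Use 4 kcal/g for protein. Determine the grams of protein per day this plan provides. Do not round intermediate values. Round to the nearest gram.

75 g/day

Mifflin-St Jeor (female): BMR = 10(79) + 6.25(145) − 5(58) − 161 = 790 + 906.25 − 290 − 161 = 1245.25 kcal/day.
TEE = 1245.25 × 1.2 = 1494.3 kcal/day.
Protein energy = 20% × 1494.3 = 298.86 kcal.
Protein = 298.86 ÷ 4 kcal/g = 74.715 g.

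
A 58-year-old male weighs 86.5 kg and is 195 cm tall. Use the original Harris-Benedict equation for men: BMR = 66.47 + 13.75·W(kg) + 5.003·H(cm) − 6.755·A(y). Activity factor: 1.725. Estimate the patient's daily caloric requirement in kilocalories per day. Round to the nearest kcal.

3173 kilocalories per day

Harris-Benedict: BMR = 66.47 + 13.75(86.5) + 5.003(195) − 6.755(58) = 1839.64 kcal/day.
TEE = BMR × activity factor = 1839.64 × 1.725 = 3173.379 kcal/day.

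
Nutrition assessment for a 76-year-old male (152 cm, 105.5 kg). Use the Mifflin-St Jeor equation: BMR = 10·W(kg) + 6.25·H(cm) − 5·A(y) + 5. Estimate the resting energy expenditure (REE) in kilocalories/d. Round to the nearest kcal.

Mifflin-St Jeor (male): BMR = 10(105.5) + 6.25(152) − 5(76) + 5 = 1055 + 950 − 380 + 5 = 1630 kcal/day.

1630 kilocalories/d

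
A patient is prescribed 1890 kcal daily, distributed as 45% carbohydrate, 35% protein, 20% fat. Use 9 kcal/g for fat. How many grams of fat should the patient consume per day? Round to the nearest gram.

42 g/day

Fat energy = 20% × 1890 = 378 kcal.
At 9 kcal/g: 378 ÷ 9 = 42 g.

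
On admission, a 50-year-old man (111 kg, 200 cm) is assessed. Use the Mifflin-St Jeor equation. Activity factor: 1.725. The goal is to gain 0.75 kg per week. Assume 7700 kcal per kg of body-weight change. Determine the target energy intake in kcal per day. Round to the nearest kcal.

4473 kcal per day

Mifflin-St Jeor (male): BMR = 10(111) + 6.25(200) − 5(50) + 5 = 1110 + 1250 − 250 + 5 = 2115 kcal/day.
TEE = 2115 × 1.725 = 3648.375 kcal/day.
Required daily surplus = 0.75 × 7700 ÷ 7 = 825 kcal/day.
Target intake = 3648.375 + 825 = 4473.375 kcal/day.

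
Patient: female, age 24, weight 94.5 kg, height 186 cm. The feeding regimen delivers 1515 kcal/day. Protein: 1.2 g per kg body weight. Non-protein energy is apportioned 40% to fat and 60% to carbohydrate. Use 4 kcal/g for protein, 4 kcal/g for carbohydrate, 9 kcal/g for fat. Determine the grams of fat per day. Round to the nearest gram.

47 g/day

Protein = 1.2 × 94.5 = 113.4 g → 113.4 × 4 = 453.6 kcal.
Non-protein calories = 1515 − 453.6 = 1061.4 kcal.
Fat: 40% × 1061.4 = 424.56 kcal; carbohydrate: 636.84 kcal.
Fat: 424.56 kcal ÷ 9 kcal/g = 47.1733 g.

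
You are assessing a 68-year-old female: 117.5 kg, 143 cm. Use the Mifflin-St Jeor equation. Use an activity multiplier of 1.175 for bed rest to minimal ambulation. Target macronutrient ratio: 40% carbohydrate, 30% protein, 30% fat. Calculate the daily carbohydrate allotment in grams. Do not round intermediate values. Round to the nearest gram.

184 g/day

Mifflin-St Jeor (female): BMR = 10(117.5) + 6.25(143) − 5(68) − 161 = 1175 + 893.75 − 340 − 161 = 1567.75 kcal/day.
TEE = 1567.75 × 1.175 = 1842.1063 kcal/day.
Carbohydrate energy = 40% × 1842.1063 = 736.8425 kcal.
Carbohydrate = 736.8425 ÷ 4 kcal/g = 184.2106 g.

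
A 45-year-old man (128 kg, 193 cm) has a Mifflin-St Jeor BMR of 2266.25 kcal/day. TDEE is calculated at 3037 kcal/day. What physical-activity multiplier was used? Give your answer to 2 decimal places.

1.34

Activity factor = TEE ÷ BMR = 3037 ÷ 2266.25 = 1.34.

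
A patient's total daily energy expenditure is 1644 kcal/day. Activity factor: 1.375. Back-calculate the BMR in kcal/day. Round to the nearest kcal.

1196 kcal/day

BMR = TEE ÷ activity factor = 1644 ÷ 1.375 = 1195.6364 kcal/day.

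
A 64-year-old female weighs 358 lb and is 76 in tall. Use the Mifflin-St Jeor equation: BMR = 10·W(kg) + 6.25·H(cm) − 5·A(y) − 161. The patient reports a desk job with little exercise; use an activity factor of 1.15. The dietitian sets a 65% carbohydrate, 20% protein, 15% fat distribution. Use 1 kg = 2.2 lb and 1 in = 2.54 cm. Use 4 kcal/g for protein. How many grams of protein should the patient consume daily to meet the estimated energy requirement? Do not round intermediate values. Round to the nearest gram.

Convert to metric: weight = 358 ÷ 2.2 = 162.7273 kg; height = 76 × 2.54 = 193.04 cm.
Mifflin-St Jeor (female): BMR = 10(162.7273) + 6.25(193.04) − 5(64) − 161 = 1627.2727 + 1206.5 − 320 − 161 = 2352.7727 kcal/day.
TEE = 2352.7727 × 1.15 = 2705.6886 kcal/day.
Protein energy = 20% × 2705.6886 = 541.1377 kcal.
Protein = 541.1377 ÷ 4 kcal/g = 135.2844 g.

135 g/day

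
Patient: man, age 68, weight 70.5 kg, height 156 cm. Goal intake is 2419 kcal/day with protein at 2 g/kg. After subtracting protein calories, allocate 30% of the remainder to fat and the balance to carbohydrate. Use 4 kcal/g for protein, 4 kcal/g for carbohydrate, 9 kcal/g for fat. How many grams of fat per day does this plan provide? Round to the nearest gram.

62 g/day

Protein = 2 × 70.5 = 141 g → 141 × 4 = 564 kcal.
Non-protein calories = 2419 − 564 = 1855 kcal.
Fat: 30% × 1855 = 556.5 kcal; carbohydrate: 1298.5 kcal.
Fat: 556.5 kcal ÷ 9 kcal/g = 61.8333 g.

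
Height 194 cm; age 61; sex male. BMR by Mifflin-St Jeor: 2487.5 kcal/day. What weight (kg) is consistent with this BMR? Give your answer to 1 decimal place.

2487.5 = 10·W + 6.25(194) − 5(61) + 5
10·W = 2487.5 − 912.5 = 1575, so W = 157.5 kg.

157.5 kg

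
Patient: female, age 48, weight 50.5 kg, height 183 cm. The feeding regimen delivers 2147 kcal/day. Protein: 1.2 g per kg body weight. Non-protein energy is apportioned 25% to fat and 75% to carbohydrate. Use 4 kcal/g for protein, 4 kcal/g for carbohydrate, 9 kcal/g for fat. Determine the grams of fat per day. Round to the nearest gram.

53 g/day

Protein = 1.2 × 50.5 = 60.6 g → 60.6 × 4 = 242.4 kcal.
Non-protein calories = 2147 − 242.4 = 1904.6 kcal.
Fat: 25% × 1904.6 = 476.15 kcal; carbohydrate: 1428.45 kcal.
Fat: 476.15 kcal ÷ 9 kcal/g = 52.9056 g.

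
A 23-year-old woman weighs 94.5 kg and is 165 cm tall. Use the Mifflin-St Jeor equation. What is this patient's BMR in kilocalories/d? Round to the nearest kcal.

Mifflin-St Jeor (female): BMR = 10(94.5) + 6.25(165) − 5(23) − 161 = 945 + 1031.25 − 115 − 161 = 1700.25 kcal/day.

1700 kilocalories/d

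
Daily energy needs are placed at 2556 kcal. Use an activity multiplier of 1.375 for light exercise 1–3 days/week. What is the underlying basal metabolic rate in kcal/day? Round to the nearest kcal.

1859 kcal/day

BMR = TEE ÷ activity factor = 2556 ÷ 1.375 = 1858.9091 kcal/day.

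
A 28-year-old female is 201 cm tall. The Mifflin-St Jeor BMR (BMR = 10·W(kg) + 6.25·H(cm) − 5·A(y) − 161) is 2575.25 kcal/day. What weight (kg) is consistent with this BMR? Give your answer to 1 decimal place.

2575.25 = 10·W + 6.25(201) − 5(28) − 161
10·W = 2575.25 − 955.25 = 1620, so W = 162 kg.

162.0 kg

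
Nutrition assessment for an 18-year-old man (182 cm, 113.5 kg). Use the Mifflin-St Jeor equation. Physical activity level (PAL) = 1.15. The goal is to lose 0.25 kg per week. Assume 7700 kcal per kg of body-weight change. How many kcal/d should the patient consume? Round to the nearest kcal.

2241 kcal/d

Mifflin-St Jeor (male): BMR = 10(113.5) + 6.25(182) − 5(18) + 5 = 1135 + 1137.5 − 90 + 5 = 2187.5 kcal/day.
TEE = 2187.5 × 1.15 = 2515.625 kcal/day.
Required daily deficit = 0.25 × 7700 ÷ 7 = 275 kcal/day.
Target intake = 2515.625 − 275 = 2240.625 kcal/day.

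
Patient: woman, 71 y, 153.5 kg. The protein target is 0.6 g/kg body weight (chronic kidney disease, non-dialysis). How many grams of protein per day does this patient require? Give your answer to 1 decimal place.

92.1 g/day

Protein = 0.6 g/kg × 153.5 kg = 92.1 g/day.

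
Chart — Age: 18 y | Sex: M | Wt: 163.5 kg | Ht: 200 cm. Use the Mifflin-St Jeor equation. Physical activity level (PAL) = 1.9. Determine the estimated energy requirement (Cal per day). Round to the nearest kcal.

Mifflin-St Jeor (male): BMR = 10(163.5) + 6.25(200) − 5(18) + 5 = 1635 + 1250 − 90 + 5 = 2800 kcal/day.
TEE = BMR × activity factor = 2800 × 1.9 = 5320 kcal/day.

5320 Cal per day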